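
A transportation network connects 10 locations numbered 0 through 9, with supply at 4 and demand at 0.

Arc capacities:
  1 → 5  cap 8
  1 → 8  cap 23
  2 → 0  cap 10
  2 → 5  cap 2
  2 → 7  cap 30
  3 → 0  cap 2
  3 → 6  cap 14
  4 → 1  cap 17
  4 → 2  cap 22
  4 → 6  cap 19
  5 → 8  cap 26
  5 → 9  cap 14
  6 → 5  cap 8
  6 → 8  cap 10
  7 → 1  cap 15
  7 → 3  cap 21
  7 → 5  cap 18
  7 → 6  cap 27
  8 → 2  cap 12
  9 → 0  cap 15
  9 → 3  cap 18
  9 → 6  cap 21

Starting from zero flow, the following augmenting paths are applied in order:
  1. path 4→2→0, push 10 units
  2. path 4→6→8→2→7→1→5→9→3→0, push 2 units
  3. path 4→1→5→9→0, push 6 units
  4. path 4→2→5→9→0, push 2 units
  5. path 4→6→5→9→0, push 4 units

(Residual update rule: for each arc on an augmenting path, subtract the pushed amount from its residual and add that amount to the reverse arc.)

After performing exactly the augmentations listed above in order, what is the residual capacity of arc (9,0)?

after path 1 (4→2→0, push 10): res(9,0)=15
after path 2 (4→6→8→2→7→1→5→9→3→0, push 2): res(9,0)=15
after path 3 (4→1→5→9→0, push 6): res(9,0)=9
after path 4 (4→2→5→9→0, push 2): res(9,0)=7
after path 5 (4→6→5→9→0, push 4): res(9,0)=3

Residual capacity of (9,0): 3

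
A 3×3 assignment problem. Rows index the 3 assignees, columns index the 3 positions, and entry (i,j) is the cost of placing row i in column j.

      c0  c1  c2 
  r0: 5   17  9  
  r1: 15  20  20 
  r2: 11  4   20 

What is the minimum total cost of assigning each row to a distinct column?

optimal assignment: row0→col2 (cost 9), row1→col0 (cost 15), row2→col1 (cost 4)
total = 9 + 15 + 4 = 28

Minimum assignment cost: 28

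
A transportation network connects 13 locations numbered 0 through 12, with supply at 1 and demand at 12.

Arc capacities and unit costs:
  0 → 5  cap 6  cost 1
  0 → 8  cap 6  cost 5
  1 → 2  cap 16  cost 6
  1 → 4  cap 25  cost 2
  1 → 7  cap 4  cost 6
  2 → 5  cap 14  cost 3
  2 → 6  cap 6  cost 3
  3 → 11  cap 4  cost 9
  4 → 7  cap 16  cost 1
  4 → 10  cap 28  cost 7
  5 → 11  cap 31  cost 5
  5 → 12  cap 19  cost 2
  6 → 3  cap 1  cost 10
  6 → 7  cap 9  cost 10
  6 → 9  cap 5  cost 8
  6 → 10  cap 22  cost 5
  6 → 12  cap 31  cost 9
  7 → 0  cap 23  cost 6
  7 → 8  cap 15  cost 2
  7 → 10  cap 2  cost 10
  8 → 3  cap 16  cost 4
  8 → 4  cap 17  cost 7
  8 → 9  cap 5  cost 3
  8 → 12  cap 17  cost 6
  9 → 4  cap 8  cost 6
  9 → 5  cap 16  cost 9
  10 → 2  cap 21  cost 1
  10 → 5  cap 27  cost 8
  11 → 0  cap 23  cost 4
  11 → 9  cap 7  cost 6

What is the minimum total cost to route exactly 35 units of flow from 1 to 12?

shortest-cost path #1: 1→2→5→12 push 14 @ unit cost 11 (adds 154)
shortest-cost path #2: 1→4→7→8→12 push 15 @ unit cost 11 (adds 165)
shortest-cost path #3: 1→4→7→0→5→12 push 1 @ unit cost 12 (adds 12)
shortest-cost path #4: 1→7→0→5→12 push 4 @ unit cost 15 (adds 60)
shortest-cost path #5: 1→2→6→12 push 1 @ unit cost 18 (adds 18)
total cost = 409

Minimum cost for 35 units: 409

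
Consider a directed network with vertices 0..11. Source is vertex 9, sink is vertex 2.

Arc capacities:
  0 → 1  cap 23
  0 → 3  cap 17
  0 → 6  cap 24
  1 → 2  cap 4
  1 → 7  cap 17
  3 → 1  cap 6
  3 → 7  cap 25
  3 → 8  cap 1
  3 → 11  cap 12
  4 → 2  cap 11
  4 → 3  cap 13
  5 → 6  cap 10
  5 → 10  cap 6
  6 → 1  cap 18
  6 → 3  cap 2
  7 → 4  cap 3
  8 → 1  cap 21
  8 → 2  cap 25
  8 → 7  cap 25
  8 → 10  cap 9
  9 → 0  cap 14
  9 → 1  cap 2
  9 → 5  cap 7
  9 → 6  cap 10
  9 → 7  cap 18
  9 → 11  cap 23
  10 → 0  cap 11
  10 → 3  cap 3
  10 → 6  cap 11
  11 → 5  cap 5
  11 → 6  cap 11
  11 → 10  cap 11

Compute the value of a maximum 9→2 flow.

Maximum flow value: 8

augment #1: 9→1→2 bottleneck 2, total now 2
augment #2: 9→0→1→2 bottleneck 2, total now 4
augment #3: 9→7→4→2 bottleneck 3, total now 7
augment #4: 9→0→3→8→2 bottleneck 1, total now 8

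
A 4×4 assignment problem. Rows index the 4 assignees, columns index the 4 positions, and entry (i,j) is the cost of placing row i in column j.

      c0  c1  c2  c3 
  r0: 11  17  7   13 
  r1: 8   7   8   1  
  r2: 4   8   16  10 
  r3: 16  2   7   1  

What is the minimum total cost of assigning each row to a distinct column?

optimal assignment: row0→col2 (cost 7), row1→col3 (cost 1), row2→col0 (cost 4), row3→col1 (cost 2)
total = 7 + 1 + 4 + 2 = 14

Minimum assignment cost: 14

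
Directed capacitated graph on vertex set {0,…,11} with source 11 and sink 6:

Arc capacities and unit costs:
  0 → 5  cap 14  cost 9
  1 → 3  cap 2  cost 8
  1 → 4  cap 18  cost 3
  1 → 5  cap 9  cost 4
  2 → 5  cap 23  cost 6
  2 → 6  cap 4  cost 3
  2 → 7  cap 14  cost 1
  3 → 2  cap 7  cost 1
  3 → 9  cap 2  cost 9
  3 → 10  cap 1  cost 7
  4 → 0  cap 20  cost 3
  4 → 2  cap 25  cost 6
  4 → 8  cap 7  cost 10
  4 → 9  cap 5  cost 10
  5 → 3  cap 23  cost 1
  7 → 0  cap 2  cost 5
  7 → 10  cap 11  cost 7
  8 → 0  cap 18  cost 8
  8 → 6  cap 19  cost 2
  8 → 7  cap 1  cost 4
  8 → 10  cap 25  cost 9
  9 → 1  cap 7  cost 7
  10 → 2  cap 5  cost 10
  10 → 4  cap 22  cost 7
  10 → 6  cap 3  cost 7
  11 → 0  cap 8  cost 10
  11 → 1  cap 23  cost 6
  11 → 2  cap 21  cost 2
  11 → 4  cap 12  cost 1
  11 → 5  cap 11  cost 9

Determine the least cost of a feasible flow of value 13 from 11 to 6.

shortest-cost path #1: 11→2→6 push 4 @ unit cost 5 (adds 20)
shortest-cost path #2: 11→4→8→6 push 7 @ unit cost 13 (adds 91)
shortest-cost path #3: 11→2→7→10→6 push 2 @ unit cost 17 (adds 34)
total cost = 145

Minimum cost for 13 units: 145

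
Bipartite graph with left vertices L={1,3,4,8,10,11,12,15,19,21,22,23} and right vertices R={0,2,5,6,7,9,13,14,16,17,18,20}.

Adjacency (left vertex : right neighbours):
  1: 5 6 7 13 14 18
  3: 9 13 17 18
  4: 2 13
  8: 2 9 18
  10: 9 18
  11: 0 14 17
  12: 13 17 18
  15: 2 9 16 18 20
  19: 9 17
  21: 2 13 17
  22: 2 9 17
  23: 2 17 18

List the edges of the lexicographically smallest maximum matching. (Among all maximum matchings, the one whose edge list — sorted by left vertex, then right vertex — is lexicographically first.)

Lex-smallest maximum matching: {(1,5), (3,9), (4,2), (8,18), (11,0), (12,13), (15,16), (19,17)}

|M| = 8 (so the lex-smallest maximum matching has 8 edges)
process left vertices in ascending order; for each, take the smallest-labelled available neighbour that still permits 8 edges overall, or leave it unmatched if none does
lex-smallest matching: {1-5, 3-9, 4-2, 8-18, 11-0, 12-13, 15-16, 19-17}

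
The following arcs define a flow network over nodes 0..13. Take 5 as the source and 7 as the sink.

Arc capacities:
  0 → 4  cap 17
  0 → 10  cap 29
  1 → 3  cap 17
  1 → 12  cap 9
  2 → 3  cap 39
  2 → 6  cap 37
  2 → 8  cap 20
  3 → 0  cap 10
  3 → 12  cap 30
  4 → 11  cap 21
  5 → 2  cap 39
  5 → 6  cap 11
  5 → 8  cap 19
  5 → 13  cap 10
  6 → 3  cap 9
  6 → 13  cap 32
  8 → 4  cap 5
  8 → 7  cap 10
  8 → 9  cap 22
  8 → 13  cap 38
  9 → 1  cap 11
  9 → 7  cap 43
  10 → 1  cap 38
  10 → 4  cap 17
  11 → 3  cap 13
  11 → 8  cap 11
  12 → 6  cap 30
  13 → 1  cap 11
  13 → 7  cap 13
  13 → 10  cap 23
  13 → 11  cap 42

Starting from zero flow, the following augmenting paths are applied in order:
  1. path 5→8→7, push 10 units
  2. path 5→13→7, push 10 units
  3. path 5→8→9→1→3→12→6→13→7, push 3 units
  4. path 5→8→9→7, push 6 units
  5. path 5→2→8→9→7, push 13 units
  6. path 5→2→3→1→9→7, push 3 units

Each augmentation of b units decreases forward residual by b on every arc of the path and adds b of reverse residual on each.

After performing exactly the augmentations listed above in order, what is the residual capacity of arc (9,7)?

after path 1 (5→8→7, push 10): res(9,7)=43
after path 2 (5→13→7, push 10): res(9,7)=43
after path 3 (5→8→9→1→3→12→6→13→7, push 3): res(9,7)=43
after path 4 (5→8→9→7, push 6): res(9,7)=37
after path 5 (5→2→8→9→7, push 13): res(9,7)=24
after path 6 (5→2→3→1→9→7, push 3): res(9,7)=21

Residual capacity of (9,7): 21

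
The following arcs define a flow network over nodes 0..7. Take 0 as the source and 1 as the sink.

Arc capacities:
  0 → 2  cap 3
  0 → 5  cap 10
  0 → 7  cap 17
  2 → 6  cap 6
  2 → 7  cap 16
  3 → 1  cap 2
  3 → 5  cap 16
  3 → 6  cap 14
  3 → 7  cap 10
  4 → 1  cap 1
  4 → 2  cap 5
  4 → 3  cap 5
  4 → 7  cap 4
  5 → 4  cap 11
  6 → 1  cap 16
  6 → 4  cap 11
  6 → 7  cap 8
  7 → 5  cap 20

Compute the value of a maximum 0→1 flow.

Maximum flow value: 12

augment #1: 0→2→6→1 bottleneck 3, total now 3
augment #2: 0→5→4→1 bottleneck 1, total now 4
augment #3: 0→5→4→3→1 bottleneck 2, total now 6
augment #4: 0→5→4→2→6→1 bottleneck 3, total now 9
augment #5: 0→5→4→3→6→1 bottleneck 3, total now 12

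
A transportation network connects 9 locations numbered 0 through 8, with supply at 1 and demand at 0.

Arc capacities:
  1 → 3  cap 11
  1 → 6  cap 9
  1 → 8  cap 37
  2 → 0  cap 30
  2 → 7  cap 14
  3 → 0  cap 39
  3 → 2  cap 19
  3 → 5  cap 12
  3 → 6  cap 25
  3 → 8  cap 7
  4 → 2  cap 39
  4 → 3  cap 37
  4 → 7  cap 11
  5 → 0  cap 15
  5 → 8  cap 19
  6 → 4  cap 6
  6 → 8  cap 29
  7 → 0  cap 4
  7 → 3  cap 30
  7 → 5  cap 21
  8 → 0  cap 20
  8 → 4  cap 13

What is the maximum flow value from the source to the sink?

augment #1: 1→3→0 bottleneck 11, total now 11
augment #2: 1→8→0 bottleneck 20, total now 31
augment #3: 1→6→4→2→0 bottleneck 6, total now 37
augment #4: 1→8→4→2→0 bottleneck 13, total now 50

Maximum flow value: 50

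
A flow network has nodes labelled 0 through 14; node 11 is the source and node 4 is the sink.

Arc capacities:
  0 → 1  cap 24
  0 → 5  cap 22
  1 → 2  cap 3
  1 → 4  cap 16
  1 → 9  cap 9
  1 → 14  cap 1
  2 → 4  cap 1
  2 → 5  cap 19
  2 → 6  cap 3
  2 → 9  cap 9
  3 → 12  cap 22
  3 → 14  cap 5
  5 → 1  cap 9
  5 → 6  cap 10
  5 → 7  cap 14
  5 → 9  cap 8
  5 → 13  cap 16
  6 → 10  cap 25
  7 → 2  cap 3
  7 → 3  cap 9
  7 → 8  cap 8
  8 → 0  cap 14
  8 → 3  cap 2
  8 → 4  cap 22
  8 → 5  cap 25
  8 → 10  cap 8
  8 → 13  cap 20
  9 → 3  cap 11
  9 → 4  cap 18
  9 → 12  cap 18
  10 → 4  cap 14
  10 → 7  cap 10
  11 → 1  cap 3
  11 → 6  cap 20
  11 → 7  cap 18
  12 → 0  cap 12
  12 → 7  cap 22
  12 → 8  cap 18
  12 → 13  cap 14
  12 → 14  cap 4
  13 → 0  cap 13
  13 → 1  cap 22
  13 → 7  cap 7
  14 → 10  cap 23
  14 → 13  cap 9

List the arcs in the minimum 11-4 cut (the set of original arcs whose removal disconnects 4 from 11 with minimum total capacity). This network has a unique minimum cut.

Min-cut arcs: {(7,2), (7,3), (7,8), (10,4), (11,1)} (total capacity 37)

augment #1: 11→1→4 push 3
augment #2: 11→6→10→4 push 14
augment #3: 11→7→2→4 push 1
augment #4: 11→7→8→4 push 8
augment #5: 11→7→2→9→4 push 2
augment #6: 11→7→3→12→8→4 push 7
augment #7: 11→6→10→7→3→12→8→4 push 2
max flow = 37; residual-reachable set from 11 gives S-side
cut edges (S→T): {(7,2), (7,3), (7,8), (10,4), (11,1)} total cap 37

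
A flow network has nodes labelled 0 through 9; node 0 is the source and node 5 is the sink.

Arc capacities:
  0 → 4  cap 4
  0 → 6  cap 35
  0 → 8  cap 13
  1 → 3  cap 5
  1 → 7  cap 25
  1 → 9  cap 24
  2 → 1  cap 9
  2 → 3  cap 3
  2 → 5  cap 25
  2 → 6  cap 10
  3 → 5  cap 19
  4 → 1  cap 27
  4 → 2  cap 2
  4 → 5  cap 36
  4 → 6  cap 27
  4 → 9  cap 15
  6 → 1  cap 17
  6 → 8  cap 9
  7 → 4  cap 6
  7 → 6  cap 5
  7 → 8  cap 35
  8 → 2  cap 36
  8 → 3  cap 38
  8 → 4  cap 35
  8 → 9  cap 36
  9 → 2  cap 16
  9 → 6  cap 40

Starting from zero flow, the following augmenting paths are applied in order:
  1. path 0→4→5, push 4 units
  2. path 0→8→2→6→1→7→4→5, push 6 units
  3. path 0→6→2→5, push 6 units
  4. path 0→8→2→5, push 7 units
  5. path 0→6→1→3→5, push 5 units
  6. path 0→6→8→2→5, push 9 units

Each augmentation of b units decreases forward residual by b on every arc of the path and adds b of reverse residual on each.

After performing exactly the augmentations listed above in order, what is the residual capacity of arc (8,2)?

Residual capacity of (8,2): 14

after path 1 (0→4→5, push 4): res(8,2)=36
after path 2 (0→8→2→6→1→7→4→5, push 6): res(8,2)=30
after path 3 (0→6→2→5, push 6): res(8,2)=30
after path 4 (0→8→2→5, push 7): res(8,2)=23
after path 5 (0→6→1→3→5, push 5): res(8,2)=23
after path 6 (0→6→8→2→5, push 9): res(8,2)=14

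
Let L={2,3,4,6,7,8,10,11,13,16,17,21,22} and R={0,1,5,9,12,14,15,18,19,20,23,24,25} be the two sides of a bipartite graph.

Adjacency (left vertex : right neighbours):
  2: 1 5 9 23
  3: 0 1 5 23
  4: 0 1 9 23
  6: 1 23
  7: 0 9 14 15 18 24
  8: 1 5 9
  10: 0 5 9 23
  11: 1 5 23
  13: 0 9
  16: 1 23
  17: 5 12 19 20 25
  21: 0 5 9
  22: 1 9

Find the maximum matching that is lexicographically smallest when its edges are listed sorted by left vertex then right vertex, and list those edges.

|M| = 7 (so the lex-smallest maximum matching has 7 edges)
process left vertices in ascending order; for each, take the smallest-labelled available neighbour that still permits 7 edges overall, or leave it unmatched if none does
lex-smallest matching: {2-1, 3-0, 4-9, 6-23, 7-14, 8-5, 17-12}

Lex-smallest maximum matching: {(2,1), (3,0), (4,9), (6,23), (7,14), (8,5), (17,12)}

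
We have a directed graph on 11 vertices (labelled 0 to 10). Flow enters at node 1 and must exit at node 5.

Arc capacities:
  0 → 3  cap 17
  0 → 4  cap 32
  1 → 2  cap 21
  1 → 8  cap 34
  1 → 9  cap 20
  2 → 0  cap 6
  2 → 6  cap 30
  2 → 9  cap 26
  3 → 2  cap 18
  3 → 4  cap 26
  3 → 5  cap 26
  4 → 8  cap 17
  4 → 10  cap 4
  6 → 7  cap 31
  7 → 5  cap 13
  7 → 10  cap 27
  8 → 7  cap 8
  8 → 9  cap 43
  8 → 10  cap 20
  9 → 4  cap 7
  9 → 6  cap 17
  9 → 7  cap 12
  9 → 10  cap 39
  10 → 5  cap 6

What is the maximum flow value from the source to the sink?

Maximum flow value: 25

augment #1: 1→8→7→5 bottleneck 8, total now 8
augment #2: 1→8→10→5 bottleneck 6, total now 14
augment #3: 1→9→7→5 bottleneck 5, total now 19
augment #4: 1→2→0→3→5 bottleneck 6, total now 25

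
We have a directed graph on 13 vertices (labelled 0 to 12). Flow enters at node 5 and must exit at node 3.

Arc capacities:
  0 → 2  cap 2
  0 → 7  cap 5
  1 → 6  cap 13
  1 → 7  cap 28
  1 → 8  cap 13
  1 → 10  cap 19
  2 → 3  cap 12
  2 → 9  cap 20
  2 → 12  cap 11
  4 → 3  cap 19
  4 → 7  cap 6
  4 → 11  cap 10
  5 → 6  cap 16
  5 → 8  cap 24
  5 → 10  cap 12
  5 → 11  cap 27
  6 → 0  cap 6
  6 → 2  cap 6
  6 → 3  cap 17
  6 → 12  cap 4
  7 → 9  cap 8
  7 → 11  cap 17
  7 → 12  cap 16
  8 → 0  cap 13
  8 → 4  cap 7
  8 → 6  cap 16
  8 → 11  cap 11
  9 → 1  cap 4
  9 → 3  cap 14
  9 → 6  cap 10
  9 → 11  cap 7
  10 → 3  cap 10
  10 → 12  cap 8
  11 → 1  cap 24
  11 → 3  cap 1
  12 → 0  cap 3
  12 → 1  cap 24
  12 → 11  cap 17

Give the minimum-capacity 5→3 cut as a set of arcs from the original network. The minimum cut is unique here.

Min-cut arcs: {(0,2), (6,2), (6,3), (7,9), (8,4), (10,3), (11,3)} (total capacity 51)

augment #1: 5→6→3 push 16
augment #2: 5→10→3 push 10
augment #3: 5→11→3 push 1
augment #4: 5→8→4→3 push 7
augment #5: 5→8→6→3 push 1
augment #6: 5→8→0→2→3 push 2
augment #7: 5→8→6→2→3 push 6
augment #8: 5→8→0→7→9→3 push 5
augment #9: 5→11→1→7→9→3 push 3
max flow = 51; residual-reachable set from 5 gives S-side
cut edges (S→T): {(0,2), (6,2), (6,3), (7,9), (8,4), (10,3), (11,3)} total cap 51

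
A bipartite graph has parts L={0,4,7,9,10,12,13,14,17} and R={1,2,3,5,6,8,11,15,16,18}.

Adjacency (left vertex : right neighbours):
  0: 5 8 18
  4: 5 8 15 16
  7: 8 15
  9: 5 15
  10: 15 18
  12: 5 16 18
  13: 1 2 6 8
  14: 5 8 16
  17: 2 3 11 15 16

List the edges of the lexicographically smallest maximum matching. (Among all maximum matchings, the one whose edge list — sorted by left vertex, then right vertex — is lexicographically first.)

Lex-smallest maximum matching: {(0,5), (4,8), (7,15), (10,18), (12,16), (13,1), (17,2)}

|M| = 7 (so the lex-smallest maximum matching has 7 edges)
process left vertices in ascending order; for each, take the smallest-labelled available neighbour that still permits 7 edges overall, or leave it unmatched if none does
lex-smallest matching: {0-5, 4-8, 7-15, 10-18, 12-16, 13-1, 17-2}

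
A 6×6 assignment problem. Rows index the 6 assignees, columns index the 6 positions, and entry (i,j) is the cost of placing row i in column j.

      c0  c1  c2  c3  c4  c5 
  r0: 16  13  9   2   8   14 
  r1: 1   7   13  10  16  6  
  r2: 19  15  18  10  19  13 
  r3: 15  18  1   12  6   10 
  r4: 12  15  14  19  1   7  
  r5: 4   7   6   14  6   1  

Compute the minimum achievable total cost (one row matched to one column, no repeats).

Minimum assignment cost: 21

optimal assignment: row0→col3 (cost 2), row1→col0 (cost 1), row2→col1 (cost 15), row3→col2 (cost 1), row4→col4 (cost 1), row5→col5 (cost 1)
total = 2 + 1 + 15 + 1 + 1 + 1 = 21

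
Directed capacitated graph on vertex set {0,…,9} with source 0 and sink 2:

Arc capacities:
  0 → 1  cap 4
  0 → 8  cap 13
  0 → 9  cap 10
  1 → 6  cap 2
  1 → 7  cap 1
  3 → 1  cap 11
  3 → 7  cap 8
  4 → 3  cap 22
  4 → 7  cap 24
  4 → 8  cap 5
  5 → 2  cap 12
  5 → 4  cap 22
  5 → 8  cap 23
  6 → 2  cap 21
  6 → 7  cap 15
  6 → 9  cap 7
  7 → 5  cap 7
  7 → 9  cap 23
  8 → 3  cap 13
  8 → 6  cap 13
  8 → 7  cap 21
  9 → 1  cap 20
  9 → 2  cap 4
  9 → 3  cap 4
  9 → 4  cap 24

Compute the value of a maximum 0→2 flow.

augment #1: 0→9→2 bottleneck 4, total now 4
augment #2: 0→1→6→2 bottleneck 2, total now 6
augment #3: 0→8→6→2 bottleneck 13, total now 19
augment #4: 0→1→7→5→2 bottleneck 1, total now 20
augment #5: 0→9→3→7→5→2 bottleneck 4, total now 24
augment #6: 0→9→4→7→5→2 bottleneck 2, total now 26

Maximum flow value: 26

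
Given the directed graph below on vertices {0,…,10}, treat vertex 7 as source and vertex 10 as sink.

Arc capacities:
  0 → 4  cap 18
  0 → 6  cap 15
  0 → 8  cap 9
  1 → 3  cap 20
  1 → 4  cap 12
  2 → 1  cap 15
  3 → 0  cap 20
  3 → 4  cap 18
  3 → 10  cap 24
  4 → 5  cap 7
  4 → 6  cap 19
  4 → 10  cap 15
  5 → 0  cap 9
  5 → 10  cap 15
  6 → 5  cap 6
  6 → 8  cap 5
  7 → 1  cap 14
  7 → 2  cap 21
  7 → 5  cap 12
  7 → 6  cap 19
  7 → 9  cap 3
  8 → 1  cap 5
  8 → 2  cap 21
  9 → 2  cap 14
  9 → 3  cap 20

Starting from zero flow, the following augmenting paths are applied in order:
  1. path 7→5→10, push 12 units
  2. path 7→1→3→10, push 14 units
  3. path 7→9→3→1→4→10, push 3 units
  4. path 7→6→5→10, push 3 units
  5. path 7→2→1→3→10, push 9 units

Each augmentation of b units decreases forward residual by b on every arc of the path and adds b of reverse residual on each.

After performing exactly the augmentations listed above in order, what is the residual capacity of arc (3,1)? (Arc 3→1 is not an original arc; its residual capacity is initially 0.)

Residual capacity of (3,1): 20

after path 1 (7→5→10, push 12): res(3,1)=0
after path 2 (7→1→3→10, push 14): res(3,1)=14
after path 3 (7→9→3→1→4→10, push 3): res(3,1)=11
after path 4 (7→6→5→10, push 3): res(3,1)=11
after path 5 (7→2→1→3→10, push 9): res(3,1)=20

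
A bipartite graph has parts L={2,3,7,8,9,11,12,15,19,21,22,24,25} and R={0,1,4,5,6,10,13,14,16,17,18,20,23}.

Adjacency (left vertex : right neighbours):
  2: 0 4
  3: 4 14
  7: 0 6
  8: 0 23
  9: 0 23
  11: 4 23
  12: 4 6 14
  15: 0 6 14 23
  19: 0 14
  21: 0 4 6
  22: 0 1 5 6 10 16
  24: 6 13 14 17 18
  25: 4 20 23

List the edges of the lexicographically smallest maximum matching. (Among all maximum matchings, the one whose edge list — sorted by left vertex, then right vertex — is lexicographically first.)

Lex-smallest maximum matching: {(2,0), (3,4), (7,6), (8,23), (12,14), (22,1), (24,13), (25,20)}

|M| = 8 (so the lex-smallest maximum matching has 8 edges)
process left vertices in ascending order; for each, take the smallest-labelled available neighbour that still permits 8 edges overall, or leave it unmatched if none does
lex-smallest matching: {2-0, 3-4, 7-6, 8-23, 12-14, 22-1, 24-13, 25-20}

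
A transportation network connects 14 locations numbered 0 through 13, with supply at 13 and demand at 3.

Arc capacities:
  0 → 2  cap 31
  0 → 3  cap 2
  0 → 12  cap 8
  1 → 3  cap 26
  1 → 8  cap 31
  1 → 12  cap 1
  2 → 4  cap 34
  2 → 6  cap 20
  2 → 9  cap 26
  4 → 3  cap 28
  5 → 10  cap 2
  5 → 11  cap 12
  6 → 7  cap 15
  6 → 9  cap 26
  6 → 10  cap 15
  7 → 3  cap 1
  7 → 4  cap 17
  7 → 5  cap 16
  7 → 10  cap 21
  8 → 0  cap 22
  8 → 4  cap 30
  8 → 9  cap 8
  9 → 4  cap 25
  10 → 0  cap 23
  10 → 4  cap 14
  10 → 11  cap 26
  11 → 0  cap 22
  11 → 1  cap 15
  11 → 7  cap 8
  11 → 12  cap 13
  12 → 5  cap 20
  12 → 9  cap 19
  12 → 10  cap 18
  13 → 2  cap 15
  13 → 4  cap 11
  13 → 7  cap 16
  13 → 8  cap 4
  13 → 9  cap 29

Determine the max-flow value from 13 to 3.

Maximum flow value: 46

augment #1: 13→4→3 bottleneck 11, total now 11
augment #2: 13→7→3 bottleneck 1, total now 12
augment #3: 13→2→4→3 bottleneck 15, total now 27
augment #4: 13→7→4→3 bottleneck 2, total now 29
augment #5: 13→8→0→3 bottleneck 2, total now 31
augment #6: 13→7→5→11→1→3 bottleneck 12, total now 43
augment #7: 13→7→10→11→1→3 bottleneck 1, total now 44
augment #8: 13→8→0→12→10→11→1→3 bottleneck 2, total now 46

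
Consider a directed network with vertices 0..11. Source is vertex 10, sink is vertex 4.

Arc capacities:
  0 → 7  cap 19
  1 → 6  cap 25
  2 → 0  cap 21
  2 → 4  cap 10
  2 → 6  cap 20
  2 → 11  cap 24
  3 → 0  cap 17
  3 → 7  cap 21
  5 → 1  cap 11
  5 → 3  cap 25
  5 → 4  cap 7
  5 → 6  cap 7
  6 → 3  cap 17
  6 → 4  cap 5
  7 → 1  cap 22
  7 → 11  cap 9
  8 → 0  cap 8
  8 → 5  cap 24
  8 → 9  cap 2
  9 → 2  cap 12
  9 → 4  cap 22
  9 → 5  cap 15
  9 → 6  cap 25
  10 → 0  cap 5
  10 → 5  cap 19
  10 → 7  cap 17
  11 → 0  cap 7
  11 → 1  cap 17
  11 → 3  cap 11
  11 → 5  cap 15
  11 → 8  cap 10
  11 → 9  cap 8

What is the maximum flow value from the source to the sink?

augment #1: 10→5→4 bottleneck 7, total now 7
augment #2: 10→5→6→4 bottleneck 5, total now 12
augment #3: 10→7→11→9→4 bottleneck 8, total now 20
augment #4: 10→7→11→8→9→4 bottleneck 1, total now 21

Maximum flow value: 21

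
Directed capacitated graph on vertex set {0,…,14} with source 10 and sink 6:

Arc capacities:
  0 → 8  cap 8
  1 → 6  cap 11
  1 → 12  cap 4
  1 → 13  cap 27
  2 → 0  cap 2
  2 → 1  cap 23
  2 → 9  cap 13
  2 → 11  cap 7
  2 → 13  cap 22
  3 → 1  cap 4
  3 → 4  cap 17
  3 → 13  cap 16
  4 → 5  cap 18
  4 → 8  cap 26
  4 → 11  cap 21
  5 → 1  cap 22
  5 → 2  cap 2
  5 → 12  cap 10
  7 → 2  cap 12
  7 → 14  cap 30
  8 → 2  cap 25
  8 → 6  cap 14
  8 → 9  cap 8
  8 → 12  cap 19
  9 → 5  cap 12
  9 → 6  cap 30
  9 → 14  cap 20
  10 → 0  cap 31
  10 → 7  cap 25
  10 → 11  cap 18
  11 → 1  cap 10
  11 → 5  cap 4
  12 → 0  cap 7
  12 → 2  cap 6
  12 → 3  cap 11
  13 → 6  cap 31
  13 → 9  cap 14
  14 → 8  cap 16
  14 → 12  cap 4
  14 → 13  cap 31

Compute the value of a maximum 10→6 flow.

augment #1: 10→0→8→6 bottleneck 8, total now 8
augment #2: 10→11→1→6 bottleneck 10, total now 18
augment #3: 10→7→2→1→6 bottleneck 1, total now 19
augment #4: 10→7→2→9→6 bottleneck 11, total now 30
augment #5: 10→7→14→8→6 bottleneck 6, total now 36
augment #6: 10→7→14→13→6 bottleneck 7, total now 43
augment #7: 10→11→5→1→13→6 bottleneck 4, total now 47

Maximum flow value: 47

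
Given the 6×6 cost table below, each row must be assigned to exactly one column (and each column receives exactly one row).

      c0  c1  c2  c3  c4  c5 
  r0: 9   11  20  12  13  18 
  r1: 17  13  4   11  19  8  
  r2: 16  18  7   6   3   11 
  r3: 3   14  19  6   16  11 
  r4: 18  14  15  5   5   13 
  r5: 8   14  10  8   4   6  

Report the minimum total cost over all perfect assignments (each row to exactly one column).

optimal assignment: row0→col1 (cost 11), row1→col2 (cost 4), row2→col4 (cost 3), row3→col0 (cost 3), row4→col3 (cost 5), row5→col5 (cost 6)
total = 11 + 4 + 3 + 3 + 5 + 6 = 32

Minimum assignment cost: 32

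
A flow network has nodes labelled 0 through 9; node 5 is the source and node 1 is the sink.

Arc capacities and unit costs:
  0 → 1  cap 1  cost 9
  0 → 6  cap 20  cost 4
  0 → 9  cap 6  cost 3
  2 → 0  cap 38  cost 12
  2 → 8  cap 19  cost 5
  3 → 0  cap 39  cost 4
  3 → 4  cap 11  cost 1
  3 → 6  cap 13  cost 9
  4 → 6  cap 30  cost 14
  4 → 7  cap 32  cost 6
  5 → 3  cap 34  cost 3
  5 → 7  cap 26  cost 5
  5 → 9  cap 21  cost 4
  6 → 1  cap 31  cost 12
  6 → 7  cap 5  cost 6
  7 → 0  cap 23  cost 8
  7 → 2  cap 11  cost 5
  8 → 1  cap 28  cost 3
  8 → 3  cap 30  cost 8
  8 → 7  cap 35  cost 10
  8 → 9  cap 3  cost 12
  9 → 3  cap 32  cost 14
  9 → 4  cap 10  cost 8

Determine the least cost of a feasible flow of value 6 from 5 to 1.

Minimum cost for 6 units: 106

shortest-cost path #1: 5→3→0→1 push 1 @ unit cost 16 (adds 16)
shortest-cost path #2: 5→7→2→8→1 push 5 @ unit cost 18 (adds 90)
total cost = 106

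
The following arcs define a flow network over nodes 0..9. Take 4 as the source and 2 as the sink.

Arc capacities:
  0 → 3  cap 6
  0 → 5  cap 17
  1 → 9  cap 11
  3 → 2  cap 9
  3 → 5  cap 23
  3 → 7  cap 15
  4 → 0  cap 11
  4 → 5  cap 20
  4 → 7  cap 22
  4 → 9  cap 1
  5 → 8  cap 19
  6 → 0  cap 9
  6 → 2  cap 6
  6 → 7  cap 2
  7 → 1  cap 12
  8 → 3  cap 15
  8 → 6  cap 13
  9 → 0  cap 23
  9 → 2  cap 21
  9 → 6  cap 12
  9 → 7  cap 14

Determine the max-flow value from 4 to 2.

augment #1: 4→9→2 bottleneck 1, total now 1
augment #2: 4→0→3→2 bottleneck 6, total now 7
augment #3: 4→5→8→3→2 bottleneck 3, total now 10
augment #4: 4→5→8→6→2 bottleneck 6, total now 16
augment #5: 4→7→1→9→2 bottleneck 11, total now 27

Maximum flow value: 27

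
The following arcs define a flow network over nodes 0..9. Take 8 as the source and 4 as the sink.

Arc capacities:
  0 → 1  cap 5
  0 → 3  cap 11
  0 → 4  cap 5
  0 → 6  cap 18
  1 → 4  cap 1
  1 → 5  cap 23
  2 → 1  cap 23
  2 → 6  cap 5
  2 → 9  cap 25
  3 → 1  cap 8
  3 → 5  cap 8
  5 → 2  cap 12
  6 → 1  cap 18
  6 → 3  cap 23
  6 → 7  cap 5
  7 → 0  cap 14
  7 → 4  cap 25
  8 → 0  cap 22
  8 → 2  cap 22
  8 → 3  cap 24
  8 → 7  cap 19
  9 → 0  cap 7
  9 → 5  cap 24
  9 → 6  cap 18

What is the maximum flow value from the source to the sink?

augment #1: 8→0→4 bottleneck 5, total now 5
augment #2: 8→7→4 bottleneck 19, total now 24
augment #3: 8→0→1→4 bottleneck 1, total now 25
augment #4: 8→0→6→7→4 bottleneck 5, total now 30

Maximum flow value: 30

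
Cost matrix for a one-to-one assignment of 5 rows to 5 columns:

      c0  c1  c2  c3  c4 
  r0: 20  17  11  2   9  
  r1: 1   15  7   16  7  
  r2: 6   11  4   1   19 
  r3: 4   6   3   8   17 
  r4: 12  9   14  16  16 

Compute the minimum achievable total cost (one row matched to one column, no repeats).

optimal assignment: row0→col4 (cost 9), row1→col0 (cost 1), row2→col3 (cost 1), row3→col2 (cost 3), row4→col1 (cost 9)
total = 9 + 1 + 1 + 3 + 9 = 23

Minimum assignment cost: 23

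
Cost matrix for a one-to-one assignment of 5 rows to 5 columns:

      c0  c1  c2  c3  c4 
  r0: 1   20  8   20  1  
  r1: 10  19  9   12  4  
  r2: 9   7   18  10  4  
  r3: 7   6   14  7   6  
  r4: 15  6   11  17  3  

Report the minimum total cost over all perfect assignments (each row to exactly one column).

one of 2 optimal assignments: row0→col0 (cost 1), row1→col2 (cost 9), row2→col1 (cost 7), row3→col3 (cost 7), row4→col4 (cost 3)
total = 1 + 9 + 7 + 7 + 3 = 27

Minimum assignment cost: 27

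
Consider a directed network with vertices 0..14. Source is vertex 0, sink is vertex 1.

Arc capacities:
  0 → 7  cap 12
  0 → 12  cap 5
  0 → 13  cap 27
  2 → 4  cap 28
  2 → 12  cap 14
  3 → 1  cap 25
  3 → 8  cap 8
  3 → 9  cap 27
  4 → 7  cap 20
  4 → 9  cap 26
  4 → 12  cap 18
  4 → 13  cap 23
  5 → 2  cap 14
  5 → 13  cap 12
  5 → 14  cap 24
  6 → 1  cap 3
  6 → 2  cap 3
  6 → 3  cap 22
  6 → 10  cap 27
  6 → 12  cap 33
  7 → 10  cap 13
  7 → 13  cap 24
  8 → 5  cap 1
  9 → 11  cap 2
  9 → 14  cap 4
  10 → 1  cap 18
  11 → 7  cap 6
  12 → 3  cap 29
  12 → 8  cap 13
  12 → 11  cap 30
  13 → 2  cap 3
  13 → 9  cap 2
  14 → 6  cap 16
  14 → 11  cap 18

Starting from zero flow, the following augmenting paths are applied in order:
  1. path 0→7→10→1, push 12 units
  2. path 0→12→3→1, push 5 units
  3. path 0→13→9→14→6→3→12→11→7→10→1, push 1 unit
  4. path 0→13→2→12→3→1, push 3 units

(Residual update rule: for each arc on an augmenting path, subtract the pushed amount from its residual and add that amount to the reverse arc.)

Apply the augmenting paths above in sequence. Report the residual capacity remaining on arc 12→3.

after path 1 (0→7→10→1, push 12): res(12,3)=29
after path 2 (0→12→3→1, push 5): res(12,3)=24
after path 3 (0→13→9→14→6→3→12→11→7→10→1, push 1): res(12,3)=25
after path 4 (0→13→2→12→3→1, push 3): res(12,3)=22

Residual capacity of (12,3): 22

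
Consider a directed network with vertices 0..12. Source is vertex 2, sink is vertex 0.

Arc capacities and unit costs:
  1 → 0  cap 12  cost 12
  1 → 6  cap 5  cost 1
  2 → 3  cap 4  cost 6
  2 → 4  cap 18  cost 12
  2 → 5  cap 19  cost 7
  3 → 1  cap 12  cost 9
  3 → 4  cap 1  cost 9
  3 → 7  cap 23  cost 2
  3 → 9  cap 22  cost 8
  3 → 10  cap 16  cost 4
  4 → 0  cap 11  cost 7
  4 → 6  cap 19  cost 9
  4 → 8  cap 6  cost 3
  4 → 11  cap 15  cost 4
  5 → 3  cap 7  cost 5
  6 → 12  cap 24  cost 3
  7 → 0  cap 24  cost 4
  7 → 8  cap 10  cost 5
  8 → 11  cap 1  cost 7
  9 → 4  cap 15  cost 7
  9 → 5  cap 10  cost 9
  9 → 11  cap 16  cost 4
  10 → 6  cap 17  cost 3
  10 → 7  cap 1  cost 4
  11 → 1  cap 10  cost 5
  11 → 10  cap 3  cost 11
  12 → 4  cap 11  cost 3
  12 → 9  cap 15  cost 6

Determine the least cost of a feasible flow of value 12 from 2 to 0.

shortest-cost path #1: 2→3→7→0 push 4 @ unit cost 12 (adds 48)
shortest-cost path #2: 2→5→3→7→0 push 7 @ unit cost 18 (adds 126)
shortest-cost path #3: 2→4→0 push 1 @ unit cost 19 (adds 19)
total cost = 193

Minimum cost for 12 units: 193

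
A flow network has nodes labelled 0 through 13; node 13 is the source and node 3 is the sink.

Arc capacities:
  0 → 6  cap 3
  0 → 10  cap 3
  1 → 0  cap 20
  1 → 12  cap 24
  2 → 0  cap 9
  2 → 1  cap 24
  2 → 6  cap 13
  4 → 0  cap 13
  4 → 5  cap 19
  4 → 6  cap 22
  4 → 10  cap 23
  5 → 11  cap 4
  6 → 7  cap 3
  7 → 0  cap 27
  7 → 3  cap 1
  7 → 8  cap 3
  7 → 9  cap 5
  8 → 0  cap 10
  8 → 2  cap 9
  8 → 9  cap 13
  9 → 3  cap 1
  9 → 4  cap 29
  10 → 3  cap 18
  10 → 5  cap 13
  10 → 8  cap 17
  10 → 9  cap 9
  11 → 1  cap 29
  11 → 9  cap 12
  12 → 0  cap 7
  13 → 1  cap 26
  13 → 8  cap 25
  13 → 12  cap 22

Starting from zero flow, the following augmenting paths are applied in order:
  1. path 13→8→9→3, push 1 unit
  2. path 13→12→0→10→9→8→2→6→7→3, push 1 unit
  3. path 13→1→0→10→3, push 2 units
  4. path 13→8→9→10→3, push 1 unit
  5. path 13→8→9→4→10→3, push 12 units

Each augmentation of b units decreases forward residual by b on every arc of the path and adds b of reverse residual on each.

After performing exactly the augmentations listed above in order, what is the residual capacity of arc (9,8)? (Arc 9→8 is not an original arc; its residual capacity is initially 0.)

after path 1 (13→8→9→3, push 1): res(9,8)=1
after path 2 (13→12→0→10→9→8→2→6→7→3, push 1): res(9,8)=0
after path 3 (13→1→0→10→3, push 2): res(9,8)=0
after path 4 (13→8→9→10→3, push 1): res(9,8)=1
after path 5 (13→8→9→4→10→3, push 12): res(9,8)=13

Residual capacity of (9,8): 13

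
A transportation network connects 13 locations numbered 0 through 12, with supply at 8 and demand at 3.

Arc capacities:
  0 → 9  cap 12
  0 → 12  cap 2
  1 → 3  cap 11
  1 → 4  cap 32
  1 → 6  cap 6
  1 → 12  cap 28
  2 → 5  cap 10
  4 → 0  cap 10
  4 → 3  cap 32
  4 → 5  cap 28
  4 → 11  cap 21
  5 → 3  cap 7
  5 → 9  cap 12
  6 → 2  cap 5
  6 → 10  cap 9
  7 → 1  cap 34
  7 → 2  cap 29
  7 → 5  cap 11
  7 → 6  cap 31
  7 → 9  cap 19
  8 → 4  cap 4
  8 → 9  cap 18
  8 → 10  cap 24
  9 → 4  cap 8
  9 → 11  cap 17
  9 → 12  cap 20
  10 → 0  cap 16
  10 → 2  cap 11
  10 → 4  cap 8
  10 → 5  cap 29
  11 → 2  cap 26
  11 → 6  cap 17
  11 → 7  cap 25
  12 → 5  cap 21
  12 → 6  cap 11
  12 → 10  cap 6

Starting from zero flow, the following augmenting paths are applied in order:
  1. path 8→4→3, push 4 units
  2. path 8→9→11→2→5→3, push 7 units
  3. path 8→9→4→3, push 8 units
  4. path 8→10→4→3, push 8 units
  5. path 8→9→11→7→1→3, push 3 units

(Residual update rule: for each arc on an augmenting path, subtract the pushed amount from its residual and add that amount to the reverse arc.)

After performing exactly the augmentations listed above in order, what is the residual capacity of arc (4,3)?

Residual capacity of (4,3): 12

after path 1 (8→4→3, push 4): res(4,3)=28
after path 2 (8→9→11→2→5→3, push 7): res(4,3)=28
after path 3 (8→9→4→3, push 8): res(4,3)=20
after path 4 (8→10→4→3, push 8): res(4,3)=12
after path 5 (8→9→11→7→1→3, push 3): res(4,3)=12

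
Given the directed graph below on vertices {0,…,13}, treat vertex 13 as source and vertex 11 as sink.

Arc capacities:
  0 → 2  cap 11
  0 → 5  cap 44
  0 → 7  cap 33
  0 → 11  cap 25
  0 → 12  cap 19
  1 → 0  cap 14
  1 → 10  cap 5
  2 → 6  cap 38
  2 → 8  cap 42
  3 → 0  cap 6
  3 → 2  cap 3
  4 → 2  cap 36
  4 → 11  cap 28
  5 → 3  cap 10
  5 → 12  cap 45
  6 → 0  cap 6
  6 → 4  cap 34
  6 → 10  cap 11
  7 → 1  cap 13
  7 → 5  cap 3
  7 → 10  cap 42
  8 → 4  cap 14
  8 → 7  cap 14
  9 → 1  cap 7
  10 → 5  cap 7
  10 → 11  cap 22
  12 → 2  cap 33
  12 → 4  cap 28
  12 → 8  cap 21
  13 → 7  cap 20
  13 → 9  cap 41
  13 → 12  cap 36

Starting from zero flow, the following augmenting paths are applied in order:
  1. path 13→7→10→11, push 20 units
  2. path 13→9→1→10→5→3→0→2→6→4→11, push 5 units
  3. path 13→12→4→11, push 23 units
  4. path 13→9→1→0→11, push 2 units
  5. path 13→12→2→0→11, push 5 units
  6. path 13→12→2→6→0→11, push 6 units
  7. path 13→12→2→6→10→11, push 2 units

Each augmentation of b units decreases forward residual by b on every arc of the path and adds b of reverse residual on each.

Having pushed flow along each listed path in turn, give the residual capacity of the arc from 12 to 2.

Residual capacity of (12,2): 20

after path 1 (13→7→10→11, push 20): res(12,2)=33
after path 2 (13→9→1→10→5→3→0→2→6→4→11, push 5): res(12,2)=33
after path 3 (13→12→4→11, push 23): res(12,2)=33
after path 4 (13→9→1→0→11, push 2): res(12,2)=33
after path 5 (13→12→2→0→11, push 5): res(12,2)=28
after path 6 (13→12→2→6→0→11, push 6): res(12,2)=22
after path 7 (13→12→2→6→10→11, push 2): res(12,2)=20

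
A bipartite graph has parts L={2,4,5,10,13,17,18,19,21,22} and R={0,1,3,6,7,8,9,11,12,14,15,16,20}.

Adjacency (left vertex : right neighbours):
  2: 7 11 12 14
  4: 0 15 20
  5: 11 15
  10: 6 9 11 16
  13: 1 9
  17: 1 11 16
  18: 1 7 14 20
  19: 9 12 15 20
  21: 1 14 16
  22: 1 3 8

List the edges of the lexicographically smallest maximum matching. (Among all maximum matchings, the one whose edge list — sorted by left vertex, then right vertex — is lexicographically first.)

Lex-smallest maximum matching: {(2,7), (4,0), (5,11), (10,6), (13,1), (17,16), (18,20), (19,9), (21,14), (22,3)}

|M| = 10 (so the lex-smallest maximum matching has 10 edges)
process left vertices in ascending order; for each, take the smallest-labelled available neighbour that still permits 10 edges overall, or leave it unmatched if none does
lex-smallest matching: {2-7, 4-0, 5-11, 10-6, 13-1, 17-16, 18-20, 19-9, 21-14, 22-3}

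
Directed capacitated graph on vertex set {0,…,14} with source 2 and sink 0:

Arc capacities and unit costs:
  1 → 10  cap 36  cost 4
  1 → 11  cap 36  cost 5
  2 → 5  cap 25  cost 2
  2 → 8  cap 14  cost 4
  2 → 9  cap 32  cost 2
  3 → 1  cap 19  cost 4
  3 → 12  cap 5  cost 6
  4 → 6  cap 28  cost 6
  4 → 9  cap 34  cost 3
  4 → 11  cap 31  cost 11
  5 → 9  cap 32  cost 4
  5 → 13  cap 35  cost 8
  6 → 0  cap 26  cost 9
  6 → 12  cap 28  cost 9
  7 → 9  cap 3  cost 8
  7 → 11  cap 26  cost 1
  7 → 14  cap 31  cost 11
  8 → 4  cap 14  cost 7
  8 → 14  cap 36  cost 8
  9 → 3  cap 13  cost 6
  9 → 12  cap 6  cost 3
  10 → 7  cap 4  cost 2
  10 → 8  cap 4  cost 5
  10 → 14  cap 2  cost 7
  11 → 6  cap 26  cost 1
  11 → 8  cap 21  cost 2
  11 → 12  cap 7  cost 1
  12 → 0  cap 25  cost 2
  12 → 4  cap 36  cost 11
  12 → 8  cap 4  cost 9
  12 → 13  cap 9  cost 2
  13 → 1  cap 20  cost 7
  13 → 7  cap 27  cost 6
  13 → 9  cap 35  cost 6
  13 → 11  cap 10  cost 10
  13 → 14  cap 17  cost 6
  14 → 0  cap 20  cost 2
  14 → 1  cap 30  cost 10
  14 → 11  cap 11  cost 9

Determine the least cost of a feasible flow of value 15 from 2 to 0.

Minimum cost for 15 units: 168

shortest-cost path #1: 2→9→12→0 push 6 @ unit cost 7 (adds 42)
shortest-cost path #2: 2→8→14→0 push 9 @ unit cost 14 (adds 126)
total cost = 168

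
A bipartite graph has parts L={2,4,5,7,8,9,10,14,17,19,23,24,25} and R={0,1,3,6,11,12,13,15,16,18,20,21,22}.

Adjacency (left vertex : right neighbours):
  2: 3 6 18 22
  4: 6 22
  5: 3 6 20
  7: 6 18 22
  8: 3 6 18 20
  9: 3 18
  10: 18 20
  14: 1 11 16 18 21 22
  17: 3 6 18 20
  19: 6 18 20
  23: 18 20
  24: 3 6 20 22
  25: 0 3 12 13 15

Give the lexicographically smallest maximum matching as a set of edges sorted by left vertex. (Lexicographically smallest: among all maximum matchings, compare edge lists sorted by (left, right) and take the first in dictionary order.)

Lex-smallest maximum matching: {(2,3), (4,6), (5,20), (7,18), (14,1), (24,22), (25,0)}

|M| = 7 (so the lex-smallest maximum matching has 7 edges)
process left vertices in ascending order; for each, take the smallest-labelled available neighbour that still permits 7 edges overall, or leave it unmatched if none does
lex-smallest matching: {2-3, 4-6, 5-20, 7-18, 14-1, 24-22, 25-0}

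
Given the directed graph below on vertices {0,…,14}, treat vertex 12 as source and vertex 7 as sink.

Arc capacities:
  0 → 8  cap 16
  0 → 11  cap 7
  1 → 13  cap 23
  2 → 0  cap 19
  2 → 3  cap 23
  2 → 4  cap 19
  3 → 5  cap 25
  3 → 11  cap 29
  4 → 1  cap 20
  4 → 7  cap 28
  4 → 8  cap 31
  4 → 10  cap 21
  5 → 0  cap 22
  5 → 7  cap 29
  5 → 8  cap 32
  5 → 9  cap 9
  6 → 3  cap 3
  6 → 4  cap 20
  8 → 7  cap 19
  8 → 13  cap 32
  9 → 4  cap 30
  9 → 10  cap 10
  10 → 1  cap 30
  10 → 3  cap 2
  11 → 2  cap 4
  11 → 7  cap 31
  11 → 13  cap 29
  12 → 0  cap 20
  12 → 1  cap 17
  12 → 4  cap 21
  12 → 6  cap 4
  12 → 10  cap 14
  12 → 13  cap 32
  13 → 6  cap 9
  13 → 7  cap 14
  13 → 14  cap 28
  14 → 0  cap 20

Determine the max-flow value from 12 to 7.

augment #1: 12→4→7 bottleneck 21, total now 21
augment #2: 12→13→7 bottleneck 14, total now 35
augment #3: 12→0→8→7 bottleneck 16, total now 51
augment #4: 12→0→11→7 bottleneck 4, total now 55
augment #5: 12→6→4→7 bottleneck 4, total now 59
augment #6: 12→10→3→5→7 bottleneck 2, total now 61
augment #7: 12→13→6→4→7 bottleneck 3, total now 64
augment #8: 12→13→6→3→5→7 bottleneck 3, total now 67
augment #9: 12→13→6→4→8→7 bottleneck 3, total now 70
augment #10: 12→13→14→0→11→7 bottleneck 3, total now 73

Maximum flow value: 73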